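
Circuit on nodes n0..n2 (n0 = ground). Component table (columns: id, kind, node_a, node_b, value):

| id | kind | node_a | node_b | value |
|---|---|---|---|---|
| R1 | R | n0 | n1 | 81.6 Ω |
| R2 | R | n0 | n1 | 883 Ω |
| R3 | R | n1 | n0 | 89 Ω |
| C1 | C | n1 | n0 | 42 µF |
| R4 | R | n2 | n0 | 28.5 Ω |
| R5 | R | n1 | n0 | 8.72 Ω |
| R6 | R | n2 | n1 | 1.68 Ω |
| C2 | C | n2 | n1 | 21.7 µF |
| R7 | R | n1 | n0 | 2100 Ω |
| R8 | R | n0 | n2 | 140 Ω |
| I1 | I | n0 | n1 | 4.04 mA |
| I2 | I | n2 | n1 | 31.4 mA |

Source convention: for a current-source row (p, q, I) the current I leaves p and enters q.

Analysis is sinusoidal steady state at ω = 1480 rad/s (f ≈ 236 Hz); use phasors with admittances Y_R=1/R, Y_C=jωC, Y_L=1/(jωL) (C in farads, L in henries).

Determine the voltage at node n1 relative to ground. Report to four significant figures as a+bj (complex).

0.03026-0.01110j V

Apply KCL at each of the 2 non-ground nodes and solve the resulting linear system.
Node n1: branches {R1, R2, R3, C1, R5, R6, C2, R7, I1, I2} → V_1 = 0.03026-0.01110j
Node n2: branches {R4, R6, C2, R8, I2} → V_2 = -0.02083-0.007793j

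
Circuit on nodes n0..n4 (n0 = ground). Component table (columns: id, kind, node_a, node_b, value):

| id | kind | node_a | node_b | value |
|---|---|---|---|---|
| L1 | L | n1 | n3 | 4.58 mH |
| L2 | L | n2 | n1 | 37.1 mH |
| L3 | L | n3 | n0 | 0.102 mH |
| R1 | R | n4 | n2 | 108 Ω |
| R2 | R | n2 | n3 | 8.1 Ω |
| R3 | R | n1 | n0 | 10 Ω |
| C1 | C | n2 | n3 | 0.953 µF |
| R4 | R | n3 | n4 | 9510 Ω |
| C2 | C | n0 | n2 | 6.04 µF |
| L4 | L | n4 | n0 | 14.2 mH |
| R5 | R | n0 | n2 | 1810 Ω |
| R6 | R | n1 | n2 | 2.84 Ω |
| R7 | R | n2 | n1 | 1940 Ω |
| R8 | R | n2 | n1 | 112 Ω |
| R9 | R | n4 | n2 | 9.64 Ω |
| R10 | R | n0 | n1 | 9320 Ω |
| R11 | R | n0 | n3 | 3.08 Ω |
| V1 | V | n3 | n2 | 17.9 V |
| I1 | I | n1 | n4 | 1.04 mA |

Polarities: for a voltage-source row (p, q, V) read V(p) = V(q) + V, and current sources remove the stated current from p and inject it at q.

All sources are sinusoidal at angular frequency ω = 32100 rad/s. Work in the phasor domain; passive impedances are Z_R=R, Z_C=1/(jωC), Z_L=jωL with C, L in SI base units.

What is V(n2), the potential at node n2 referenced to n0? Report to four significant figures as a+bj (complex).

-16.89+8.834j V

Apply KCL at each of the 4 non-ground nodes and solve the resulting linear system.
Node n1: branches {L1, L2, R3, R6, R7, R8, R10, I1} → V_1 = -13.20+6.716j
Node n2: branches {L2, R1, R2, C1, C2, R5, R6, R7, R8, R9, V1} → V_2 = -16.89+8.834j
Node n3: branches {L1, L3, R2, C1, R4, R11, V1} → V_3 = 1.006+8.834j
Node n4: branches {R1, R4, L4, R9, I1} → V_4 = -17.03+8.504j
Source currents: i(V1)=-5.251-3.012j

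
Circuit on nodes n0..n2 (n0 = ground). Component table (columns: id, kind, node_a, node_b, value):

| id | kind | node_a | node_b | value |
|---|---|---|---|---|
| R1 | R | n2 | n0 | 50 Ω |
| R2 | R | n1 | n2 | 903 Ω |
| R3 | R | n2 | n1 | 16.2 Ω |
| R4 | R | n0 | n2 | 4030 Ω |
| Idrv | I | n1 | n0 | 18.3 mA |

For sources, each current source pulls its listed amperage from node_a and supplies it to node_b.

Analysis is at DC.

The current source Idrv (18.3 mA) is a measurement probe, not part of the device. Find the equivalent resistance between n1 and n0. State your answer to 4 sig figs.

R_eq = 65.30 Ω

MNA unknowns: 2 node voltages V₁..V_2
R1: Y=0.02000 on G[2,0]
R2: Y=0.001107 on G[1,2]
R3: Y=0.06173 on G[2,1]
R4: Y=0.0002481 on G[0,2]
Idrv: z[1]−=0.0183, z[0]+=0.0183
solve → V1=-1.195, V2=-0.9038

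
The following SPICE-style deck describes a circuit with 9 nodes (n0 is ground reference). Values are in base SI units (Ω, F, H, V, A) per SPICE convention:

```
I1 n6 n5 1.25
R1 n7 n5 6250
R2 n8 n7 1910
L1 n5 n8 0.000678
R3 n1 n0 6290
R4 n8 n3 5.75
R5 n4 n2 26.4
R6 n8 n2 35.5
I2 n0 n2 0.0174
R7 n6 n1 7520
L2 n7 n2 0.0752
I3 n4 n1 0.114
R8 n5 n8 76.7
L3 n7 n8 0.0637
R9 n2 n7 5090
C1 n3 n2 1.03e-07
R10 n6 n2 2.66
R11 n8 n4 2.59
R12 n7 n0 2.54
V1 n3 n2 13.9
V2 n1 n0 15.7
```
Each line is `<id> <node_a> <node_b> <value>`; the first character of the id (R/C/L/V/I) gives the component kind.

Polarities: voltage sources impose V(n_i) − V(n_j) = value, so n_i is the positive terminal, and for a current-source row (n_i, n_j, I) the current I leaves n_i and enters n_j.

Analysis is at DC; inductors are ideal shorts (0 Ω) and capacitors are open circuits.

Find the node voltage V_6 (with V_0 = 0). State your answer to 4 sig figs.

MNA unknowns: 8 node voltages V₁..V_8 plus 5 source currents (L1, L2, L3, V1, V2)
I1: z[6]−=1.25, z[5]+=1.25
R1: Y=0.0001600 on G[7,5]
R2: Y=0.0005236 on G[8,7]
L1: row V5−V8=0, i_L1 at 5,8
R3: Y=0.0001590 on G[1,0]
R4: Y=0.1739 on G[8,3]
R5: Y=0.03788 on G[4,2]
R6: Y=0.02817 on G[8,2]
I2: z[0]−=0.0174, z[2]+=0.0174
R7: Y=0.0001330 on G[6,1]
L2: row V7−V2=0, i_L2 at 7,2
I3: z[4]−=0.114, z[1]+=0.114
R8: Y=0.01304 on G[5,8]
L3: row V7−V8=0, i_L3 at 7,8
R9: Y=0.0001965 on G[2,7]
C1: Y=0.000 on G[3,2]
R10: Y=0.3759 on G[6,2]
R11: Y=0.3861 on G[8,4]
R12: Y=0.3937 on G[7,0]
V1: row V3−V2=13.9, i_V1 at 3,2
V2: row V1−V0=15.7, i_V2 at 1,0
solve → V1=15.70, V2=-0.2389, V3=13.66, V4=-0.5077, V5=-0.2389, V6=-3.557, V7=-0.2389, V8=-0.2389
aux → i_L1=1.250, i_L2=3.658, i_L3=-3.564, i_V1=-2.417, i_V2=0.1089

-3.557 V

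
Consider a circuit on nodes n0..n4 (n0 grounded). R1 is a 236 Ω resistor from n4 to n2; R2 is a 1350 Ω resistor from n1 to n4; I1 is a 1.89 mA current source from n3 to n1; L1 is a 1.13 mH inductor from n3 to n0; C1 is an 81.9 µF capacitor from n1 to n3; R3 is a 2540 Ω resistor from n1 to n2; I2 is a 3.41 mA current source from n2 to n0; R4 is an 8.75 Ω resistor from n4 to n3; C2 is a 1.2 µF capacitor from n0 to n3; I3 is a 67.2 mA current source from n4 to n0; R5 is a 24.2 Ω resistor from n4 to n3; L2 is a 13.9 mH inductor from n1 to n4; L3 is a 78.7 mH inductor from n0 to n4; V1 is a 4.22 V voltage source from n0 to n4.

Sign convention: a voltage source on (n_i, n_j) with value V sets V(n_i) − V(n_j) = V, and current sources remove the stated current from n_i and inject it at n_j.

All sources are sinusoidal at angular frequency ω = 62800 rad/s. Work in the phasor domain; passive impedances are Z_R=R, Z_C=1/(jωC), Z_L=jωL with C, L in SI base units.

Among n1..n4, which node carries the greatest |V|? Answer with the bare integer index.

Apply KCL at each of the 4 non-ground nodes and solve the resulting linear system.
Node n1: branches {R2, I1, C1, R3, L2} → V_1 = -3.670+1.439j
Node n2: branches {R1, R3, I2} → V_2 = -4.910+0.1223j
Node n3: branches {I1, L1, C1, R4, C2, R5} → V_3 = -3.670+1.439j
Node n4: branches {R1, R2, R4, I3, R5, L2, L3, V1} → V_4 = -4.220+0.000j
Source currents: i(V1)=-0.01754-0.2240j

2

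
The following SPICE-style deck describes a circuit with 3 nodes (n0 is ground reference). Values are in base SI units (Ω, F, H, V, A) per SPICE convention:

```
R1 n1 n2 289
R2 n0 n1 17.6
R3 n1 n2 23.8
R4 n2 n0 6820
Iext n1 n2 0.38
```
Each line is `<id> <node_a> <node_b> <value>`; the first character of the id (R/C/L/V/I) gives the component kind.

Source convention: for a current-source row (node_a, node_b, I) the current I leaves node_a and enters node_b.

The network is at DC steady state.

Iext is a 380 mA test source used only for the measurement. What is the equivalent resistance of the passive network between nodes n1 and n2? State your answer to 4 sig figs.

Apply KCL at each of the 2 non-ground nodes and solve the resulting linear system.
Node n1: branches {R1, R2, R3, Iext} → V_1 = -0.02144
Node n2: branches {R1, R3, R4, Iext} → V_2 = 8.308

R_eq = 21.92 Ω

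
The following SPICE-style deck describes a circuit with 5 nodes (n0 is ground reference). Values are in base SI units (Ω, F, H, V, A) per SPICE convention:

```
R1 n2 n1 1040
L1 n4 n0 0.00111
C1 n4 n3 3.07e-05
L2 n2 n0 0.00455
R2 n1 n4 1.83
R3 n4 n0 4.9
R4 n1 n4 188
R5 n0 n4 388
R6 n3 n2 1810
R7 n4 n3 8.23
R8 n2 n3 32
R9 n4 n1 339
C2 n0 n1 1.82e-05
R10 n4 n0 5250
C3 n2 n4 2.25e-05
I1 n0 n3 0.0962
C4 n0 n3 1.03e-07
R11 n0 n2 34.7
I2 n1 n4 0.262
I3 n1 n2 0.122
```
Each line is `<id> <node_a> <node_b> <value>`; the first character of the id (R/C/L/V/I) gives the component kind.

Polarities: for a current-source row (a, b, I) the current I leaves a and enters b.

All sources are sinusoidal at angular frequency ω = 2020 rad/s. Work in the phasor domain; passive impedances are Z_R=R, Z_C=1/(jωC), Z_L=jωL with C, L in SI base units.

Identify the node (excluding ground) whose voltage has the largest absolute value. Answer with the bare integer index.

2

MNA unknowns: 4 node voltages V₁..V_4
R1: Y=0.0009615+0.000j on G[2,1]
L1: Y=0.000-0.4460j on G[4,0]
C1: Y=0.000+0.06201j on G[4,3]
L2: Y=0.000-0.1088j on G[2,0]
R2: Y=0.5464+0.000j on G[1,4]
R3: Y=0.2041+0.000j on G[4,0]
R4: Y=0.005319+0.000j on G[1,4]
R5: Y=0.002577+0.000j on G[0,4]
R6: Y=0.0005525+0.000j on G[3,2]
R7: Y=0.1215+0.000j on G[4,3]
R8: Y=0.03125+0.000j on G[2,3]
R9: Y=0.002950+0.000j on G[4,1]
C2: Y=0.000+0.03676j on G[0,1]
R10: Y=0.0001905+0.000j on G[4,0]
C3: Y=0.000+0.04545j on G[2,4]
I1: z[0]−=0.0962, z[3]+=0.0962
C4: Y=0.000+0.0002081j on G[0,3]
R11: Y=0.02882+0.000j on G[0,2]
I2: z[1]−=0.262, z[4]+=0.262
I3: z[1]−=0.122, z[2]+=0.122
solve → V1=-0.9767+0.1092j, V2=1.224+0.9822j, V3=0.5820-0.1179j, V4=-0.2955+0.04299j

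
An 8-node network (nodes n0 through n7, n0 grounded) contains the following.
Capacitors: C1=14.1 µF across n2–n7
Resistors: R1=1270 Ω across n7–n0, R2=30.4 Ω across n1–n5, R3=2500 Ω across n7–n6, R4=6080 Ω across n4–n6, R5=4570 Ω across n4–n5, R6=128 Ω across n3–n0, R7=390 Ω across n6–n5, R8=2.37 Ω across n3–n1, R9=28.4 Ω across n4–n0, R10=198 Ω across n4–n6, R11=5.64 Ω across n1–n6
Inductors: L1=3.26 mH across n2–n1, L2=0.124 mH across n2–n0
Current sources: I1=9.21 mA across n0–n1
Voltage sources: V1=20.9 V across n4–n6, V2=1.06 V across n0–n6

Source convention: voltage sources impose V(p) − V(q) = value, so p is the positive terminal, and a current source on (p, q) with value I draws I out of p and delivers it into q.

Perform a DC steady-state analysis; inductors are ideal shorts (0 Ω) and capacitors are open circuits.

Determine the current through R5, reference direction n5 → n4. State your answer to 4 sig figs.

Element admittances at DC:
  Y(C1) = 0.000 S between n2,n7
  Y(R1) = 0.0007874 S between n7,n0
  Y(R2) = 0.03289 S between n1,n5
  L1: short n2↔n1 (DC inductor)
  Y(R3) = 0.0004000 S between n7,n6
  Y(R4) = 0.0001645 S between n4,n6
  L2: short n2↔n0 (DC inductor)
  Y(R5) = 0.0002188 S between n4,n5
  I1: injects 0.00921 A into n1 (from n0)
  Y(R6) = 0.007812 S between n3,n0
  Y(R7) = 0.002564 S between n6,n5
  Y(R8) = 0.4219 S between n3,n1
  Y(R9) = 0.03521 S between n4,n0
  Y(R10) = 0.005051 S between n4,n6
  Y(R11) = 0.1773 S between n1,n6
  V1: constraint V(n4)−V(n6) = 20.9
  V2: constraint V(n0)−V(n6) = 1.06
Assemble and solve the 11×11 MNA system:
  V(n1)=0.000  V(n2)=0.000  V(n3)=0.000  V(n4)=19.84  V(n5)=0.04550  V(n6)=-1.060  V(n7)=-0.3571
  i(L1)=0.1772  i(L2)=-0.1772  i(V1)=-0.8119  i(V2)=0.5119

-0.004331 A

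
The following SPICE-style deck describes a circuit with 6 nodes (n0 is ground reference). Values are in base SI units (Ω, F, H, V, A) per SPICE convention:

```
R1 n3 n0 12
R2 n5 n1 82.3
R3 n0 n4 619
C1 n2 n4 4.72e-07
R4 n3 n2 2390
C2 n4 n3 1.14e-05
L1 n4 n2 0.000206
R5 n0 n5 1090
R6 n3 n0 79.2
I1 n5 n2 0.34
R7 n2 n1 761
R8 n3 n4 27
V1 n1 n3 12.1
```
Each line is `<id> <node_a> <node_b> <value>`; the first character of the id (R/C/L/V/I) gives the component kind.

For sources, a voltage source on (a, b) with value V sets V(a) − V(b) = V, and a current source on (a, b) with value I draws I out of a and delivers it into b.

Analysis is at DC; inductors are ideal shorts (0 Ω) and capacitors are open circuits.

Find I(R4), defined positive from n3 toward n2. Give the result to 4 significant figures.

-0.003687 A

Apply KCL at each of the 5 non-ground nodes and solve the resulting linear system.
Node n1: branches {R2, R7, V1} → V_1 = 12.09
Node n2: branches {C1, R4, L1, I1, R7} → V_2 = 8.806
Node n3: branches {R1, R4, C2, R6, R8, V1} → V_3 = -0.007007
Node n4: branches {R3, C1, C2, L1, R8} → V_4 = 8.806
Node n5: branches {R2, R5, I1} → V_5 = -14.77
Source currents: i(L1)=-0.3406, i(V1)=-0.3308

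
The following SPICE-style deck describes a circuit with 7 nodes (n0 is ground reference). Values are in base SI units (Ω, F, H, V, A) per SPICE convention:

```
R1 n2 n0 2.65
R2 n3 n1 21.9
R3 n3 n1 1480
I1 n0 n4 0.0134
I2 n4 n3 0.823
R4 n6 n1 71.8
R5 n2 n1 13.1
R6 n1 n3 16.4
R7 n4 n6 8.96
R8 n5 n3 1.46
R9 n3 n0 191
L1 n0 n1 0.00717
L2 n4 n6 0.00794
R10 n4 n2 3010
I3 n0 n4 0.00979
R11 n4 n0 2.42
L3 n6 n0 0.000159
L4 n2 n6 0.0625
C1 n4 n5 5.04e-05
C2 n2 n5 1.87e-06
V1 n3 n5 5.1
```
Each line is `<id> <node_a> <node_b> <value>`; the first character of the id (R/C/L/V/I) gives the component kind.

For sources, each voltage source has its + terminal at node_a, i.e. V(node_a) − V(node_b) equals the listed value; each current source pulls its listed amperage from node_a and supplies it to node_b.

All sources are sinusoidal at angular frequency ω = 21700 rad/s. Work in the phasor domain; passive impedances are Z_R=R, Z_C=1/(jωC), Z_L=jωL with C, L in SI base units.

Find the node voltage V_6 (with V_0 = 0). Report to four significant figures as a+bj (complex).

MNA unknowns: 6 node voltages V₁..V_6 plus 1 source current (V1)
R1: Y=0.3774+0.000j on G[2,0]
R2: Y=0.04566+0.000j on G[3,1]
R3: Y=0.0006757+0.000j on G[3,1]
I1: z[0]−=0.0134, z[4]+=0.0134
I2: z[4]−=0.823, z[3]+=0.823
R4: Y=0.01393+0.000j on G[6,1]
R5: Y=0.07634+0.000j on G[2,1]
R6: Y=0.06098+0.000j on G[1,3]
R7: Y=0.1116+0.000j on G[4,6]
R8: Y=0.6849+0.000j on G[5,3]
R9: Y=0.005236+0.000j on G[3,0]
L1: Y=0.000-0.006427j on G[0,1]
L2: Y=0.000-0.005804j on G[4,6]
R10: Y=0.0003322+0.000j on G[4,2]
I3: z[0]−=0.00979, z[4]+=0.00979
R11: Y=0.4132+0.000j on G[4,0]
L3: Y=0.000-0.2898j on G[6,0]
L4: Y=0.000-0.0007373j on G[2,6]
C1: Y=0.000+1.094j on G[4,5]
C2: Y=0.000+0.04058j on G[2,5]
V1: row V3−V5=5.1, i_V1 at 3,5
solve → V1=2.755-0.1772j, V2=0.4904-0.1068j, V3=4.719-0.4134j, V4=-0.4390+0.1124j, V5=-0.3815-0.4134j, V6=-0.04727-0.01390j
aux → i_V1=-2.906+0.02752j

-0.04727-0.01390j V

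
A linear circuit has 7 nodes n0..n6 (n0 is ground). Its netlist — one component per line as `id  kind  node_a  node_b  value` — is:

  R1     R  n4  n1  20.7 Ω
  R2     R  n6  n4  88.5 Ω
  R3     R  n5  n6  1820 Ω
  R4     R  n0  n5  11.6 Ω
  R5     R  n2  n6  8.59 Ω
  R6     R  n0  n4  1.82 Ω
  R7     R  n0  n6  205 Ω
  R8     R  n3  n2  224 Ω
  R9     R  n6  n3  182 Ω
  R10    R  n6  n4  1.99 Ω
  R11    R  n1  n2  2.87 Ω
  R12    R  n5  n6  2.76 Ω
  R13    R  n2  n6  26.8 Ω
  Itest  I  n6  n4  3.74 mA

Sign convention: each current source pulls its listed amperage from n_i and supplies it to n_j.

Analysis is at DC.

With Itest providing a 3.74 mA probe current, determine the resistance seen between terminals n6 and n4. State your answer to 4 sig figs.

R_eq = 1.632 Ω

MNA unknowns: 6 node voltages V₁..V_6
R1: Y=0.04831 on G[4,1]
R2: Y=0.01130 on G[6,4]
R3: Y=0.0005495 on G[5,6]
R4: Y=0.08621 on G[0,5]
R5: Y=0.1164 on G[2,6]
R6: Y=0.5495 on G[0,4]
R7: Y=0.004878 on G[0,6]
R8: Y=0.004464 on G[3,2]
R9: Y=0.005495 on G[6,3]
R10: Y=0.5025 on G[6,4]
R11: Y=0.3484 on G[1,2]
R12: Y=0.3623 on G[5,6]
R13: Y=0.03731 on G[2,6]
Itest: z[6]−=0.00374, z[4]+=0.00374
solve → V1=-0.003486, V2=-0.004070, V3=-0.004790, V4=0.0007290, V5=-0.004342, V6=-0.005374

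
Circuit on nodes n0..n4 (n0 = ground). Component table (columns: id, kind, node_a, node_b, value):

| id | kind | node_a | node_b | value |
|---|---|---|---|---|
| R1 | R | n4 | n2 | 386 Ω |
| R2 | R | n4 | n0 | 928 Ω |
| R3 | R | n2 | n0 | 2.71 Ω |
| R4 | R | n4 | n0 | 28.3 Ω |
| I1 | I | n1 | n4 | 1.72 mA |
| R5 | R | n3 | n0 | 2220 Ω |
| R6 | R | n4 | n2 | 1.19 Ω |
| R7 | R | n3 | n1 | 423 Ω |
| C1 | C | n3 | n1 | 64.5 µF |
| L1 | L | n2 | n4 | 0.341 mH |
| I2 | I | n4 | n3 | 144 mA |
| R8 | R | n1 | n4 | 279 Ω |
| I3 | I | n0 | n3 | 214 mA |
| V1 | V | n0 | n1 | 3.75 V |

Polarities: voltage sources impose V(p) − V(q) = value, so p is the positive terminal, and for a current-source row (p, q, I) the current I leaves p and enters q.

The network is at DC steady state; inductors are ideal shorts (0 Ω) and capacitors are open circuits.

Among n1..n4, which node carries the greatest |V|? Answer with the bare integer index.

3

Element admittances at DC:
  Y(R1) = 0.002591 S between n4,n2
  Y(R2) = 0.001078 S between n4,n0
  Y(R3) = 0.3690 S between n2,n0
  Y(R4) = 0.03534 S between n4,n0
  I1: injects 0.00172 A into n4 (from n1)
  Y(R5) = 0.0004505 S between n3,n0
  Y(R6) = 0.8403 S between n4,n2
  Y(R7) = 0.002364 S between n3,n1
  Y(C1) = 0.000 S between n3,n1
  L1: short n2↔n4 (DC inductor)
  I2: injects 0.144 A into n3 (from n4)
  Y(R8) = 0.003584 S between n1,n4
  I3: injects 0.214 A into n3 (from n0)
  V1: constraint V(n0)−V(n1) = 3.75
Assemble and solve the 6×6 MNA system:
  V(n1)=-3.750  V(n2)=-0.3807  V(n3)=124.0  V(n4)=-0.3807
  i(L1)=0.1405  i(V1)=-0.3125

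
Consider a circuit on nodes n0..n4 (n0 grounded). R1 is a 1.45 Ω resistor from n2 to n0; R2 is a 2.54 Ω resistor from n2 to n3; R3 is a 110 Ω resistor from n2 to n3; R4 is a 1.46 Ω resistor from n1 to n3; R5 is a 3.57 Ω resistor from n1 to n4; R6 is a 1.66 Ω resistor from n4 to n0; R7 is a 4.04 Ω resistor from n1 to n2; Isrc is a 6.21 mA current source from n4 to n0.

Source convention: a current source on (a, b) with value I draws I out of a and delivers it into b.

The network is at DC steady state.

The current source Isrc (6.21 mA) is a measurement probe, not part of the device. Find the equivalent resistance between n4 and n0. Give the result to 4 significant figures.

R_eq = 1.342 Ω

Apply KCL at each of the 4 non-ground nodes and solve the resulting linear system.
Node n1: branches {R4, R5, R7} → V_1 = -0.004094
Node n2: branches {R1, R2, R3, R7} → V_2 = -0.001723
Node n3: branches {R2, R3, R4} → V_3 = -0.003216
Node n4: branches {R5, R6, Isrc} → V_4 = -0.008336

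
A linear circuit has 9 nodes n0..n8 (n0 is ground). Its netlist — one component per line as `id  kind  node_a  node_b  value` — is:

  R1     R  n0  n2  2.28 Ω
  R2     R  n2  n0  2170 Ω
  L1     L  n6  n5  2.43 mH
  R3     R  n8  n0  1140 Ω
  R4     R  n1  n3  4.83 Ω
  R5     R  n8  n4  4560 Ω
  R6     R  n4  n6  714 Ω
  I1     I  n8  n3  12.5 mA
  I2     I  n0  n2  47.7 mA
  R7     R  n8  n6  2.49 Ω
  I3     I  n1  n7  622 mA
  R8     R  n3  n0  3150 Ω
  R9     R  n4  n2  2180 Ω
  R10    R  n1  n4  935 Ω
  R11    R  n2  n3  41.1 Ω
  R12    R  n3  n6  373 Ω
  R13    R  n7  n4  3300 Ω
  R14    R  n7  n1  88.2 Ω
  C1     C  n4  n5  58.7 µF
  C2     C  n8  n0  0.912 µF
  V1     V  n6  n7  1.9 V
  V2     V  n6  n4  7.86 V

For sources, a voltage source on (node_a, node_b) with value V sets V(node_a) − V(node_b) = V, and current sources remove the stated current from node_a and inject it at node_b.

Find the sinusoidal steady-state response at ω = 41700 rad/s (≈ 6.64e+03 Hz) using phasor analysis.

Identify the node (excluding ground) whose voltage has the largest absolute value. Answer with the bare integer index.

1

Element admittances at ω=41700 rad/s:
  Y(R1) = 0.4386+0.000j S between n0,n2
  Y(R2) = 0.0004608+0.000j S between n2,n0
  Y(L1) = 0.000-0.009869j S between n6,n5
  Y(R3) = 0.0008772+0.000j S between n8,n0
  Y(R4) = 0.2070+0.000j S between n1,n3
  Y(R5) = 0.0002193+0.000j S between n8,n4
  Y(R6) = 0.001401+0.000j S between n4,n6
  I1: injects 0.0125 A into n3 (from n8)
  I2: injects 0.0477 A into n2 (from n0)
  Y(R7) = 0.4016+0.000j S between n8,n6
  I3: injects 0.622 A into n7 (from n1)
  Y(R8) = 0.0003175+0.000j S between n3,n0
  Y(R9) = 0.0004587+0.000j S between n4,n2
  Y(R10) = 0.001070+0.000j S between n1,n4
  Y(R11) = 0.02433+0.000j S between n2,n3
  Y(R12) = 0.002681+0.000j S between n3,n6
  Y(R13) = 0.0003030+0.000j S between n7,n4
  Y(R14) = 0.01134+0.000j S between n7,n1
  Y(C1) = 0.000+2.448j S between n4,n5
  Y(C2) = 0.000+0.03803j S between n8,n0
  V1: constraint V(n6)−V(n7) = 1.9
  V2: constraint V(n6)−V(n4) = 7.86
Assemble and solve the 10×10 MNA system:
  V(n1)=-16.60-3.687j  V(n2)=-0.6699-0.1859j  V(n3)=-14.65-3.378j  V(n4)=-4.579-8.850j  V(n5)=-4.611-8.850j  V(n6)=3.281-8.850j  V(n7)=1.381-8.850j  V(n8)=2.383-9.056j
  i(V1)=-0.4163-0.05853j  i(V2)=-0.003275+0.06843j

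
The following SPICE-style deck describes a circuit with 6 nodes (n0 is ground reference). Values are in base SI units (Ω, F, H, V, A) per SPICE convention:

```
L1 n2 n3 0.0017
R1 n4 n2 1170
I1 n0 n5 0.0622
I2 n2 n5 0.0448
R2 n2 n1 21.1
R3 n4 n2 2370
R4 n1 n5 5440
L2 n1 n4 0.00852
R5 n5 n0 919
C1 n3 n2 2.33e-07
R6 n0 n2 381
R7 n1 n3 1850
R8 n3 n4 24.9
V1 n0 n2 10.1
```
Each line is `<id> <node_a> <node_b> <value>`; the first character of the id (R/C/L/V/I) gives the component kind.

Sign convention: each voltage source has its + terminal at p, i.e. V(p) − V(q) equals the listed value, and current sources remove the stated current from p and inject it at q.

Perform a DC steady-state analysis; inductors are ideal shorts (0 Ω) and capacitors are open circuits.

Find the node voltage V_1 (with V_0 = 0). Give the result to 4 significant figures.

-9.910 V

Element admittances at DC:
  L1: short n2↔n3 (DC inductor)
  Y(R1) = 0.0008547 S between n4,n2
  I1: injects 0.0622 A into n5 (from n0)
  I2: injects 0.0448 A into n5 (from n2)
  Y(R2) = 0.04739 S between n2,n1
  Y(R3) = 0.0004219 S between n4,n2
  Y(R4) = 0.0001838 S between n1,n5
  L2: short n1↔n4 (DC inductor)
  Y(R5) = 0.001088 S between n5,n0
  Y(C1) = 0.000 S between n3,n2
  Y(R6) = 0.002625 S between n0,n2
  Y(R7) = 0.0005405 S between n1,n3
  Y(R8) = 0.04016 S between n3,n4
  V1: constraint V(n0)−V(n2) = 10.1
Assemble and solve the 8×8 MNA system:
  V(n1)=-9.910  V(n2)=-10.10  V(n3)=-10.10  V(n4)=-9.910  V(n5)=82.69
  i(L1)=-0.007752  i(L2)=0.007892  i(V1)=0.001269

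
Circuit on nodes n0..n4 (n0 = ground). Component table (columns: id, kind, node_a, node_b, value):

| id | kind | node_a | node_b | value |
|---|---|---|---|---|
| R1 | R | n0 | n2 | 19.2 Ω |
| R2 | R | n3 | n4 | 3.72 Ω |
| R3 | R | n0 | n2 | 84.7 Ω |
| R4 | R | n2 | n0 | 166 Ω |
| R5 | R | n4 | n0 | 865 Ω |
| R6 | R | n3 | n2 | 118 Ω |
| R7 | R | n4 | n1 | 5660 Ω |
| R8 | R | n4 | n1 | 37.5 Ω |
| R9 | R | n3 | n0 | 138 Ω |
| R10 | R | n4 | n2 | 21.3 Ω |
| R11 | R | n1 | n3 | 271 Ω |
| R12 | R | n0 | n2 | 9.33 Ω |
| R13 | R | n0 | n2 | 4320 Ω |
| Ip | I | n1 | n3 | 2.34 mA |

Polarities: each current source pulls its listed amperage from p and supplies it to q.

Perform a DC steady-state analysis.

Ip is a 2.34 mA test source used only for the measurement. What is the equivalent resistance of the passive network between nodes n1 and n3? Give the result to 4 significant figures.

Apply KCL at each of the 4 non-ground nodes and solve the resulting linear system.
Node n1: branches {R7, R8, R11, Ip} → V_1 = -0.07772
Node n2: branches {R1, R3, R4, R6, R10, R12, R13} → V_2 = -0.0002033
Node n3: branches {R2, R6, R9, R11, Ip} → V_3 = 0.005287
Node n4: branches {R2, R5, R7, R8, R10} → V_4 = -0.001962

R_eq = 35.47 Ω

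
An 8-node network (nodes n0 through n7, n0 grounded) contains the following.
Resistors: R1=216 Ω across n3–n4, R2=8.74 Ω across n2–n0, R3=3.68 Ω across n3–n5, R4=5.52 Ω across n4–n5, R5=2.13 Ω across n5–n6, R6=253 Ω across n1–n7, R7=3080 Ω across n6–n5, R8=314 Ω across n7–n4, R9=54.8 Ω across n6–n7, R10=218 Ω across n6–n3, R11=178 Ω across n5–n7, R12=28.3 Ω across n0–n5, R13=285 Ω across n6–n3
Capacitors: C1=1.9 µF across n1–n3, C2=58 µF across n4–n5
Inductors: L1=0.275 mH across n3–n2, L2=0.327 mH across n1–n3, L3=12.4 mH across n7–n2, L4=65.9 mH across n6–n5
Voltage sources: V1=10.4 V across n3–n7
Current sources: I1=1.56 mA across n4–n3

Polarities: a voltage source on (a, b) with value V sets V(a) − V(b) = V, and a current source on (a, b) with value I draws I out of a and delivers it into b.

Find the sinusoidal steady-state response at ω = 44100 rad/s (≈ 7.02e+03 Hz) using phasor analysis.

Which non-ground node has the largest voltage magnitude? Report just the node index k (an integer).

7

Element admittances at ω=44100 rad/s:
  Y(R1) = 0.004630+0.000j S between n3,n4
  Y(R2) = 0.1144+0.000j S between n2,n0
  Y(R3) = 0.2717+0.000j S between n3,n5
  Y(R4) = 0.1812+0.000j S between n4,n5
  Y(R5) = 0.4695+0.000j S between n5,n6
  Y(C1) = 0.000+0.08379j S between n1,n3
  Y(R6) = 0.003953+0.000j S between n1,n7
  Y(R7) = 0.0003247+0.000j S between n6,n5
  Y(R8) = 0.003185+0.000j S between n7,n4
  Y(L1) = 0.000-0.08246j S between n3,n2
  Y(R9) = 0.01825+0.000j S between n6,n7
  Y(R10) = 0.004587+0.000j S between n6,n3
  Y(R11) = 0.005618+0.000j S between n5,n7
  Y(C2) = 0.000+2.558j S between n4,n5
  Y(R12) = 0.03534+0.000j S between n0,n5
  Y(L2) = 0.000-0.06934j S between n1,n3
  Y(L3) = 0.000-0.001829j S between n7,n2
  Y(L4) = 0.000-0.0003441j S between n6,n5
  Y(R13) = 0.003509+0.000j S between n6,n3
  V1: constraint V(n3)−V(n7) = 10.4
  I1: injects 0.00156 A into n3 (from n4)
Assemble and solve the 8×8 MNA system:
  V(n1)=-0.3159+2.786j  V(n2)=0.1306-0.03844j  V(n3)=0.4085+0.1389j  V(n4)=-0.4238+0.1354j  V(n5)=-0.4230+0.1245j  V(n6)=-0.7614+0.1250j  V(n7)=-9.992+0.1389j
  i(V1)=-0.2906+0.008392j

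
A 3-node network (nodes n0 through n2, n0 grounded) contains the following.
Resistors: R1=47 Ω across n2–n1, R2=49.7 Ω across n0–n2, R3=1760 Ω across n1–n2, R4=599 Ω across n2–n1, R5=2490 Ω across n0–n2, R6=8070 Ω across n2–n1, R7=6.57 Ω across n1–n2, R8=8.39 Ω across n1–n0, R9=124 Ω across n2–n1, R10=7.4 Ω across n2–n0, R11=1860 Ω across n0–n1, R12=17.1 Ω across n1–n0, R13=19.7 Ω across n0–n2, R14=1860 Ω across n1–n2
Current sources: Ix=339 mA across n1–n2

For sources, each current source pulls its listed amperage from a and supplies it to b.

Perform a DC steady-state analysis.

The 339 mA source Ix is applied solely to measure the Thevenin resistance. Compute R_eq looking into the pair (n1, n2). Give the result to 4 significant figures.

R_eq = 3.570 Ω

Apply KCL at each of the 2 non-ground nodes and solve the resulting linear system.
Node n1: branches {R1, R3, R4, R6, R7, R8, R9, R11, R12, R14, Ix} → V_1 = -0.6496
Node n2: branches {R1, R2, R3, R4, R5, R6, R7, R9, R10, R13, R14, Ix} → V_2 = 0.5608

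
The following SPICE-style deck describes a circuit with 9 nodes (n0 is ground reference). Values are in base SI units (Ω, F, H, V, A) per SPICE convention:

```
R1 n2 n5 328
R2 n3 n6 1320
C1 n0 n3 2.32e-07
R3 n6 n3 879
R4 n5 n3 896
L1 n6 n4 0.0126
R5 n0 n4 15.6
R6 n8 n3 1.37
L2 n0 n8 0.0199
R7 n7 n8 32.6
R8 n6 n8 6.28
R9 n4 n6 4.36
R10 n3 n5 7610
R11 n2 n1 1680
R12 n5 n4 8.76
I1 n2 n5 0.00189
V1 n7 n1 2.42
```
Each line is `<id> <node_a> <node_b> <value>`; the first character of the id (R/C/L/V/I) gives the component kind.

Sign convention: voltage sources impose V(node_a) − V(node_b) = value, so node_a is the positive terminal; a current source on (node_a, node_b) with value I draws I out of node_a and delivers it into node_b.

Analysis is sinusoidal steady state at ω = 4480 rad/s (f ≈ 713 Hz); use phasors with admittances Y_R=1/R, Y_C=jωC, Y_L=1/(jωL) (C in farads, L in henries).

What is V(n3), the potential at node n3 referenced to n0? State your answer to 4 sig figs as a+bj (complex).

MNA unknowns: 8 node voltages V₁..V_8 plus 1 source current (V1)
R1: Y=0.003049+0.000j on G[2,5]
R2: Y=0.0007576+0.000j on G[3,6]
C1: Y=0.000+0.001039j on G[0,3]
R3: Y=0.001138+0.000j on G[6,3]
R4: Y=0.001116+0.000j on G[5,3]
L1: Y=0.000-0.01772j on G[6,4]
R5: Y=0.06410+0.000j on G[0,4]
R6: Y=0.7299+0.000j on G[8,3]
L2: Y=0.000-0.01122j on G[0,8]
R7: Y=0.03067+0.000j on G[7,8]
R8: Y=0.1592+0.000j on G[6,8]
R9: Y=0.2294+0.000j on G[4,6]
R10: Y=0.0001314+0.000j on G[3,5]
R11: Y=0.0005952+0.000j on G[2,1]
R12: Y=0.1142+0.000j on G[5,4]
I1: z[2]−=0.00189, z[5]+=0.00189
V1: row V7−V1=2.42, i_V1 at 7,1
solve → V1=-2.383+0.002453j, V2=-0.9145+0.001520j, V3=0.008280+0.002456j, V4=-0.0003925+0.001321j, V5=-0.007874+0.001338j, V6=0.003172+0.001957j, V7=0.03682+0.002453j, V8=0.008317+0.002471j
aux → i_V1=-0.0008742+5.550e-07j

0.008280+0.002456j V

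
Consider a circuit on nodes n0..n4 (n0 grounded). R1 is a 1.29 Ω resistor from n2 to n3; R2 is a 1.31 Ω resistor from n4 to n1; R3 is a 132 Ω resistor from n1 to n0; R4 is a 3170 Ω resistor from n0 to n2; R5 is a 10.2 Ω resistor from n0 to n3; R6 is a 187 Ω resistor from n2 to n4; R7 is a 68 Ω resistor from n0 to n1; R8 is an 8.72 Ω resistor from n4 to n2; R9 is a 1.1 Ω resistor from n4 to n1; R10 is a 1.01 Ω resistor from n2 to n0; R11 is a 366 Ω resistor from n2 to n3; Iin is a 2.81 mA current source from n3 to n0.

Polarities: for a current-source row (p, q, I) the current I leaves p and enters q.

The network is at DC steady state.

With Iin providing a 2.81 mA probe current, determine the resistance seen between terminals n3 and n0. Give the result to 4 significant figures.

Element admittances at DC:
  Y(R1) = 0.7752 S between n2,n3
  Y(R2) = 0.7634 S between n4,n1
  Y(R3) = 0.007576 S between n1,n0
  Y(R4) = 0.0003155 S between n0,n2
  Y(R5) = 0.09804 S between n0,n3
  Y(R6) = 0.005348 S between n2,n4
  Y(R7) = 0.01471 S between n0,n1
  Y(R8) = 0.1147 S between n4,n2
  Y(R9) = 0.9091 S between n4,n1
  Y(R10) = 0.9901 S between n2,n0
  Y(R11) = 0.002732 S between n2,n3
  Iin: injects 0.00281 A into n0 (from n3)
Assemble and solve the 4×4 MNA system:
  V(n1)=-0.001899  V(n2)=-0.002277  V(n3)=-0.005230  V(n4)=-0.001924

R_eq = 1.861 Ω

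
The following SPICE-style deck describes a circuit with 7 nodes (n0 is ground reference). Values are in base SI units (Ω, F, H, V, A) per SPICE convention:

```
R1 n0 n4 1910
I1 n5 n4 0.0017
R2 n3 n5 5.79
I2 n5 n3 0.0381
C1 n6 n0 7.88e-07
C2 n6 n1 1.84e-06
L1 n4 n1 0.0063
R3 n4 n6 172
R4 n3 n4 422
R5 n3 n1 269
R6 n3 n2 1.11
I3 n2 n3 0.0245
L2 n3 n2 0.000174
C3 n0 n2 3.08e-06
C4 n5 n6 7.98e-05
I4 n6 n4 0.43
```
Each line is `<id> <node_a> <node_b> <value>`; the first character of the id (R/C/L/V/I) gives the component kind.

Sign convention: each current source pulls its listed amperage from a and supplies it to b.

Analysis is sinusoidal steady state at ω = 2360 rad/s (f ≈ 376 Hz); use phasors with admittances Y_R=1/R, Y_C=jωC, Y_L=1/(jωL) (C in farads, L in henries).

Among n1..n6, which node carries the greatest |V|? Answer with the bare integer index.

1

Element admittances at ω=2360 rad/s:
  Y(R1) = 0.0005236+0.000j S between n0,n4
  I1: injects 0.0017 A into n4 (from n5)
  Y(R2) = 0.1727+0.000j S between n3,n5
  I2: injects 0.0381 A into n3 (from n5)
  Y(C1) = 0.000+0.001860j S between n6,n0
  Y(C2) = 0.000+0.004342j S between n6,n1
  Y(L1) = 0.000-0.06726j S between n4,n1
  Y(R3) = 0.005814+0.000j S between n4,n6
  Y(R4) = 0.002370+0.000j S between n3,n4
  Y(R5) = 0.003717+0.000j S between n3,n1
  Y(R6) = 0.9009+0.000j S between n3,n2
  I3: injects 0.0245 A into n3 (from n2)
  Y(L2) = 0.000-2.435j S between n3,n2
  Y(C3) = 0.000+0.007269j S between n0,n2
  Y(C4) = 0.000+0.1883j S between n5,n6
  I4: injects 0.43 A into n4 (from n6)
Assemble and solve the 6×6 MNA system:
  V(n1)=31.13-10.74j  V(n2)=0.6626+1.414j  V(n3)=0.6628+1.420j  V(n4)=29.78-8.183j  V(n5)=-0.6727+1.842j  V(n6)=-0.2861+2.855j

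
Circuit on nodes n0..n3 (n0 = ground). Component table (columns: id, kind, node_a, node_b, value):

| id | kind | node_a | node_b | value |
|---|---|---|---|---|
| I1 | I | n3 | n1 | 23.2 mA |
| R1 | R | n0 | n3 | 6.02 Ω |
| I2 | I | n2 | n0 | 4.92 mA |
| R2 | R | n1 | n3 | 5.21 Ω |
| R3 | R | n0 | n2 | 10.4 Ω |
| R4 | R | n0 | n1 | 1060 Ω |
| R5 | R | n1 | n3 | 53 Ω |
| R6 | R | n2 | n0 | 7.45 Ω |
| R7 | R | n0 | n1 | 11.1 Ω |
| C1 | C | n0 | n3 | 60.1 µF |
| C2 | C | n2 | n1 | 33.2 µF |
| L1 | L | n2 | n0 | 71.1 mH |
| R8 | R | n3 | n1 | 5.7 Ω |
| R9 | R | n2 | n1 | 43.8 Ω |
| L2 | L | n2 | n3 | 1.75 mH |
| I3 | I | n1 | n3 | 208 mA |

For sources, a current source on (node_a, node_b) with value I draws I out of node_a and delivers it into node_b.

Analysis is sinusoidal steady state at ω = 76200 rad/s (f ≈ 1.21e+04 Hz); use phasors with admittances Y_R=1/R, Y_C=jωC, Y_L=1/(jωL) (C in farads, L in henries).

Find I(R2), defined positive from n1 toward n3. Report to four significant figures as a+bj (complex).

-0.05174+0.002361j A

MNA unknowns: 3 node voltages V₁..V_3
I1: z[3]−=0.0232, z[1]+=0.0232
R1: Y=0.1661+0.000j on G[0,3]
I2: z[2]−=0.00492, z[0]+=0.00492
R2: Y=0.1919+0.000j on G[1,3]
R3: Y=0.09615+0.000j on G[0,2]
R4: Y=0.0009434+0.000j on G[0,1]
R5: Y=0.01887+0.000j on G[1,3]
R6: Y=0.1342+0.000j on G[2,0]
R7: Y=0.09009+0.000j on G[0,1]
C1: Y=0.000+4.580j on G[0,3]
C2: Y=0.000+2.530j on G[2,1]
L1: Y=0.000-0.0001846j on G[2,0]
R8: Y=0.1754+0.000j on G[3,1]
R9: Y=0.02283+0.000j on G[2,1]
L2: Y=0.000-0.007499j on G[2,3]
I3: z[1]−=0.208, z[3]+=0.208
solve → V1=-0.2674-0.005227j, V2=-0.2656-0.02748j, V3=0.002111-0.01753j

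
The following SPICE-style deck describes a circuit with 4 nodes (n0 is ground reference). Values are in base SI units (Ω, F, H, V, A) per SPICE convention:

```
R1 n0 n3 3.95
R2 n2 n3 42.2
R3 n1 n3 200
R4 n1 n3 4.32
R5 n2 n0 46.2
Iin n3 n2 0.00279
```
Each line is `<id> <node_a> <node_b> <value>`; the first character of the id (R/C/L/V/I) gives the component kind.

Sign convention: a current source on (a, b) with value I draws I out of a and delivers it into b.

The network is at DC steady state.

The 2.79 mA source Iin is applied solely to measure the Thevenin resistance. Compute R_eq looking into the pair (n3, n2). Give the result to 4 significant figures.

R_eq = 22.92 Ω

Element admittances at DC:
  Y(R1) = 0.2532 S between n0,n3
  Y(R2) = 0.02370 S between n2,n3
  Y(R3) = 0.005000 S between n1,n3
  Y(R4) = 0.2315 S between n1,n3
  Y(R5) = 0.02165 S between n2,n0
  Iin: injects 0.00279 A into n2 (from n3)
Assemble and solve the 3×3 MNA system:
  V(n1)=-0.005036  V(n2)=0.05890  V(n3)=-0.005036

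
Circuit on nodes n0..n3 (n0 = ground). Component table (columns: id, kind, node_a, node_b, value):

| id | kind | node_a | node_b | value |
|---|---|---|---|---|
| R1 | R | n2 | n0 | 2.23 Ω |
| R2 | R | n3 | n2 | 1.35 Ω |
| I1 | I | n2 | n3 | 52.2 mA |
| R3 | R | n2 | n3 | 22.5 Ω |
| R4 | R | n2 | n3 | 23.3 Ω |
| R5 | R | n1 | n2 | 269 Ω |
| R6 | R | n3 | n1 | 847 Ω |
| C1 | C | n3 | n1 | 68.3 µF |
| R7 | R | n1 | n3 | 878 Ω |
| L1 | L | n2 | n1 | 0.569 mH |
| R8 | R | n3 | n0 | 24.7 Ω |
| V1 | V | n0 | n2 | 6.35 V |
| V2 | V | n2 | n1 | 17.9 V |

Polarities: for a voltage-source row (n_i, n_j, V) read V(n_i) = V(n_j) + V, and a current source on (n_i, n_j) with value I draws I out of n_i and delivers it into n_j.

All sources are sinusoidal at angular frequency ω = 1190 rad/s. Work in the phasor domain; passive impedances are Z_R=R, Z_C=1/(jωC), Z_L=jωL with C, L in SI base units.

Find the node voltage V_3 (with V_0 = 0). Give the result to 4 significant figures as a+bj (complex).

Element admittances at ω=1190 rad/s:
  Y(R1) = 0.4484+0.000j S between n2,n0
  Y(R2) = 0.7407+0.000j S between n3,n2
  I1: injects 0.0522 A into n3 (from n2)
  Y(R3) = 0.04444+0.000j S between n2,n3
  Y(R4) = 0.04292+0.000j S between n2,n3
  Y(R5) = 0.003717+0.000j S between n1,n2
  Y(R6) = 0.001181+0.000j S between n3,n1
  Y(C1) = 0.000+0.08128j S between n3,n1
  Y(R7) = 0.001139+0.000j S between n1,n3
  Y(L1) = 0.000-1.477j S between n2,n1
  Y(R8) = 0.04049+0.000j S between n3,n0
  V1: constraint V(n0)−V(n2) = 6.35
  V2: constraint V(n2)−V(n1) = 17.9
Assemble and solve the 5×5 MNA system:
  V(n1)=-24.25+0.000j  V(n2)=-6.350+0.000j  V(n3)=-6.200-1.685j
  i(V1)=-3.099-0.06820j  i(V2)=-0.2453+24.97j

-6.200-1.685j V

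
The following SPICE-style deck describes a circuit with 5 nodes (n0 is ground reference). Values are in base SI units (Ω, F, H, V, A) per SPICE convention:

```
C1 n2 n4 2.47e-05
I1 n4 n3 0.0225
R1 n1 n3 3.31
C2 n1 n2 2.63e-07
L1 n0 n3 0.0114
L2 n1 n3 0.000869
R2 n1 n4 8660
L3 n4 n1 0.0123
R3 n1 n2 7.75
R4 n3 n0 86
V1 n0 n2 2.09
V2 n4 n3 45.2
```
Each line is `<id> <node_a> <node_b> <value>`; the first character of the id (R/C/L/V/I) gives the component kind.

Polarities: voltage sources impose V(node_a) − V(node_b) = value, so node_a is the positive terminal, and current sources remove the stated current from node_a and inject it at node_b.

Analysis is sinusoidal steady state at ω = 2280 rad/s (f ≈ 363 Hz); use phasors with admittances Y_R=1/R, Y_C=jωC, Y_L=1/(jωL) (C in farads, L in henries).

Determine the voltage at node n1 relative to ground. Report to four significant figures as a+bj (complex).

-4.525-18.37j V

Apply KCL at each of the 4 non-ground nodes and solve the resulting linear system.
Node n1: branches {R1, C2, L2, R2, L3, R3} → V_1 = -4.525-18.37j
Node n2: branches {C1, C2, R3, V1} → V_2 = -2.090+0.000j
Node n3: branches {I1, R1, L1, L2, R4, V2} → V_3 = -3.697-19.40j
Node n4: branches {C1, I1, R2, L3, V2} → V_4 = 41.50-19.40j
Source currents: i(V1)=-0.7895-0.08337j, i(V2)=-1.084-0.8136j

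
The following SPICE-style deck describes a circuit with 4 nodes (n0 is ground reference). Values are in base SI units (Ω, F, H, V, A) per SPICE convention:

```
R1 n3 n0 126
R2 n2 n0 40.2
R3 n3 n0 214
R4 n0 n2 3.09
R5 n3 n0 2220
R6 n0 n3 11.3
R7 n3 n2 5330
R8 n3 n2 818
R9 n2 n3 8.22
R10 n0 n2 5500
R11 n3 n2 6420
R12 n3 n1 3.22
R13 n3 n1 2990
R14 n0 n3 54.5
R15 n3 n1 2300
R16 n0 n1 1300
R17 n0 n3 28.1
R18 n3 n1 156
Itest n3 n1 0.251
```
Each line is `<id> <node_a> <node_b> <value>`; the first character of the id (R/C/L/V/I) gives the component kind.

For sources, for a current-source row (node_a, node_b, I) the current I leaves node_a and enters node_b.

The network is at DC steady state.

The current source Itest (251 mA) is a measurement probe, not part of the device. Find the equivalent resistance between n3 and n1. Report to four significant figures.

Apply KCL at each of the 3 non-ground nodes and solve the resulting linear system.
Node n1: branches {R12, R13, R15, R16, R18, Itest} → V_1 = 0.7856
Node n2: branches {R2, R4, R7, R8, R9, R10, R11} → V_2 = -0.0006400
Node n3: branches {R1, R3, R5, R6, R7, R8, R9, R11, R12, R13, R14, R15, R17, R18, Itest} → V_3 = -0.002451

R_eq = 3.140 Ω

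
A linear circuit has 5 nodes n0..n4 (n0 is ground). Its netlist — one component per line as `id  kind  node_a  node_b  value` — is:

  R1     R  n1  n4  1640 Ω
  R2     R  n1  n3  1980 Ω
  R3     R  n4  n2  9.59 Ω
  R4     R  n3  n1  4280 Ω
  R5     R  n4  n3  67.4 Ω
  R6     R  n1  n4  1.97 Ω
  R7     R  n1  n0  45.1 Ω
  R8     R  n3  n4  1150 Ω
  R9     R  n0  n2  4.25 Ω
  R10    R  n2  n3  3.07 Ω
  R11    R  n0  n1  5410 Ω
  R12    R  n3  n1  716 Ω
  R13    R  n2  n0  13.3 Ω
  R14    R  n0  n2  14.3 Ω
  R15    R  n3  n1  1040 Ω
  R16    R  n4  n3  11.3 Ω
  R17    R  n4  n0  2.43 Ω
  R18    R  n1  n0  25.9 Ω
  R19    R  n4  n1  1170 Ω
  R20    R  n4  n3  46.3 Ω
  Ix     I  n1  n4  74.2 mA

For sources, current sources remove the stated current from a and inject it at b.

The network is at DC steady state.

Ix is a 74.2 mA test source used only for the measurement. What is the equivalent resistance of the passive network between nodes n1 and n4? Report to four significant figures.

MNA unknowns: 4 node voltages V₁..V_4
R1: Y=0.0006098 on G[1,4]
R2: Y=0.0005051 on G[1,3]
R3: Y=0.1043 on G[4,2]
R4: Y=0.0002336 on G[3,1]
R5: Y=0.01484 on G[4,3]
R6: Y=0.5076 on G[1,4]
R7: Y=0.02217 on G[1,0]
R8: Y=0.0008696 on G[3,4]
R9: Y=0.2353 on G[0,2]
R10: Y=0.3257 on G[2,3]
R11: Y=0.0001848 on G[0,1]
R12: Y=0.001397 on G[3,1]
R13: Y=0.07519 on G[2,0]
R14: Y=0.06993 on G[0,2]
R15: Y=0.0009615 on G[3,1]
R16: Y=0.08850 on G[4,3]
R17: Y=0.4115 on G[4,0]
R18: Y=0.03861 on G[1,0]
R19: Y=0.0008547 on G[4,1]
R20: Y=0.02160 on G[4,3]
Ix: z[1]−=0.0742, z[4]+=0.0742
solve → V1=-0.1174, V2=0.004123, V3=0.005911, V4=0.01358

R_eq = 1.765 Ω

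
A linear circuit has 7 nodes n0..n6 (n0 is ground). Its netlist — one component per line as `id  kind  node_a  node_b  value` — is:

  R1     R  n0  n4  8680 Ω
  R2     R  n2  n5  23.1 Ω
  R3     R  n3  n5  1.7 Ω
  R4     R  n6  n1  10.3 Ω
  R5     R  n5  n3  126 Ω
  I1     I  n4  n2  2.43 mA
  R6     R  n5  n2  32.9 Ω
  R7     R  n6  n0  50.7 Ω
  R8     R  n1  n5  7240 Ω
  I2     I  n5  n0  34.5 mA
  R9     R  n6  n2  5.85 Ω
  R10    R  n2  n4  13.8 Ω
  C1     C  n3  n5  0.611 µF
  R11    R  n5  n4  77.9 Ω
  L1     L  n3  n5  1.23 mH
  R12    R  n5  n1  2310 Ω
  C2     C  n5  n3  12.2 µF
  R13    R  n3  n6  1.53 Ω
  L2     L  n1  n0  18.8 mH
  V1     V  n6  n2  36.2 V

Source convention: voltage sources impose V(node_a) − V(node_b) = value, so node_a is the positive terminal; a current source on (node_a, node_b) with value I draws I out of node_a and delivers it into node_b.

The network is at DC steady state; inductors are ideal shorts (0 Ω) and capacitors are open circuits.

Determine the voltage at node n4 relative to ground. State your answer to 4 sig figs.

MNA unknowns: 6 node voltages V₁..V_6 plus 3 source currents (L1, L2, V1)
R1: Y=0.0001152 on G[0,4]
R2: Y=0.04329 on G[2,5]
R3: Y=0.5882 on G[3,5]
R4: Y=0.09709 on G[6,1]
R5: Y=0.007937 on G[5,3]
I1: z[4]−=0.00243, z[2]+=0.00243
R6: Y=0.03040 on G[5,2]
R7: Y=0.01972 on G[6,0]
R8: Y=0.0001381 on G[1,5]
I2: z[5]−=0.0345, z[0]+=0.0345
R9: Y=0.1709 on G[6,2]
R10: Y=0.07246 on G[2,4]
C1: Y=0.000 on G[3,5]
R11: Y=0.01284 on G[5,4]
L1: row V3−V5=0, i_L1 at 3,5
R12: Y=0.0004329 on G[5,1]
C2: Y=0.000 on G[5,3]
R13: Y=0.6536 on G[3,6]
L2: row V1−V0=0, i_L2 at 1,0
V1: row V6−V2=36.2, i_V1 at 6,2
solve → V1=0.000, V2=-36.44, V3=-4.434, V4=-31.61, V5=-4.434, V6=-0.2425
aux → i_L1=2.739, i_L2=-0.02608, i_V1=-8.899

-31.61 V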